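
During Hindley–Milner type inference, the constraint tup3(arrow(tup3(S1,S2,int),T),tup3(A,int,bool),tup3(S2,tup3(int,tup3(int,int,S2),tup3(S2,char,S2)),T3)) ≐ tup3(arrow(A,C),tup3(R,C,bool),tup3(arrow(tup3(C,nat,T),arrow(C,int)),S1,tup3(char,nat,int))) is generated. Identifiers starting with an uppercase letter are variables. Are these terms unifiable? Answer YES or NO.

Decompose tup3/3: arrow(tup3(S1,S2,int),T) ≐ arrow(A,C),  tup3(A,int,bool) ≐ tup3(R,C,bool),  tup3(S2,tup3(int,tup3(int,int,S2),tup3(S2,char,S2)),T3) ≐ tup3(arrow(tup3(C,nat,T),arrow(C,int)),S1,tup3(char,nat,int)).
Decompose arrow/2: tup3(S1,S2,int) ≐ A,  T ≐ C.
Bind A := tup3(S1,S2,int); substituting into the one remaining equation that mentions A gives: tup3(tup3(S1,S2,int),int,bool) ≐ tup3(R,C,bool).
Bind T := C; substituting into the one remaining equation that mentions T gives: tup3(S2,tup3(int,tup3(int,int,S2),tup3(S2,char,S2)),T3) ≐ tup3(arrow(tup3(C,nat,C),arrow(C,int)),S1,tup3(char,nat,int)).
Decompose tup3/3: tup3(S1,S2,int) ≐ R,  int ≐ C,  bool ≐ bool.
Bind R := tup3(S1,S2,int); no other remaining equation mentions R.
Bind C := int; substituting into the one remaining equation that mentions C gives: tup3(S2,tup3(int,tup3(int,int,S2),tup3(S2,char,S2)),T3) ≐ tup3(arrow(tup3(int,nat,int),arrow(int,int)),S1,tup3(char,nat,int)). Substituting into the earlier binding gives T := int.
Delete trivial equation bool ≐ bool.
Decompose tup3/3: S2 ≐ arrow(tup3(int,nat,int),arrow(int,int)),  tup3(int,tup3(int,int,S2),tup3(S2,char,S2)) ≐ S1,  T3 ≐ tup3(char,nat,int).
Bind S2 := arrow(tup3(int,nat,int),arrow(int,int)); substituting into the one remaining equation that mentions S2 gives: tup3(int,tup3(int,int,arrow(tup3(int,nat,int),arrow(int,int))),tup3(arrow(tup3(int,nat,int),arrow(int,int)),char,arrow(tup3(int,nat,int),arrow(int,int)))) ≐ S1. Substituting into the earlier bindings gives A := tup3(S1,arrow(tup3(int,nat,int),arrow(int,int)),int), R := tup3(S1,arrow(tup3(int,nat,int),arrow(int,int)),int).
Bind S1 := tup3(int,tup3(int,int,arrow(tup3(int,nat,int),arrow(int,int))),tup3(arrow(tup3(int,nat,int),arrow(int,int)),char,arrow(tup3(int,nat,int),arrow(int,int)))); no other remaining equation mentions S1. Substituting into the earlier bindings gives A := tup3(tup3(int,tup3(int,int,arrow(tup3(int,nat,int),arrow(int,int))),tup3(arrow(tup3(int,nat,int),arrow(int,int)),char,arrow(tup3(int,nat,int),arrow(int,int)))),arrow(tup3(int,nat,int),arrow(int,int)),int), R := tup3(tup3(int,tup3(int,int,arrow(tup3(int,nat,int),arrow(int,int))),tup3(arrow(tup3(int,nat,int),arrow(int,int)),char,arrow(tup3(int,nat,int),arrow(int,int)))),arrow(tup3(int,nat,int),arrow(int,int)),int).
Bind T3 := tup3(char,nat,int).
No equations remain and no clash or occurs-check failure arose, so a unifier exists.

YES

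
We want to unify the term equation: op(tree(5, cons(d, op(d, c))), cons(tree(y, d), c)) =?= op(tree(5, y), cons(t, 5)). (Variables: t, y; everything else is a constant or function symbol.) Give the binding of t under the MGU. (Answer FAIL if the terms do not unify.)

FAIL

Decompose op/2: tree(5, cons(d, op(d, c))) =?= tree(5, y),  cons(tree(y, d), c) =?= cons(t, 5).
Decompose tree/2: 5 =?= 5,  cons(d, op(d, c)) =?= y.
Delete trivial equation 5 =?= 5.
Bind y := cons(d, op(d, c)); substituting into the remaining equation gives: cons(tree(cons(d, op(d, c)), d), c) =?= cons(t, 5).
Decompose cons/2: tree(cons(d, op(d, c)), d) =?= t,  c =?= 5.
Bind t := tree(cons(d, op(d, c)), d); no other remaining equation mentions t.
Clash: constants c and 5 differ; no unifier exists.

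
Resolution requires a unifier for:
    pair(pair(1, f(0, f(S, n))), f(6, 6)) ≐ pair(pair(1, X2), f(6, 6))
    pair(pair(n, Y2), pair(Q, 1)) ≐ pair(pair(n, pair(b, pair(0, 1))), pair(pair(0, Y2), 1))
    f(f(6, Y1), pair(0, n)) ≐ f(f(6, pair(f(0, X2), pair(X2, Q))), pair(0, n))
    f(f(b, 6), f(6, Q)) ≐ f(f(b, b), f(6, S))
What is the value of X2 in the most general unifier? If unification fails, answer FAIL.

FAIL

Decompose pair/2: pair(1, f(0, f(S, n))) ≐ pair(1, X2),  f(6, 6) ≐ f(6, 6).
Decompose pair/2: 1 ≐ 1,  f(0, f(S, n)) ≐ X2.
Delete trivial equation 1 ≐ 1.
Bind X2 := f(0, f(S, n)); substituting into the one remaining equation that mentions X2 gives: f(f(6, Y1), pair(0, n)) ≐ f(f(6, pair(f(0, f(0, f(S, n))), pair(f(0, f(S, n)), Q))), pair(0, n)).
Delete trivial equation f(6, 6) ≐ f(6, 6).
Decompose pair/2: pair(n, Y2) ≐ pair(n, pair(b, pair(0, 1))),  pair(Q, 1) ≐ pair(pair(0, Y2), 1).
Decompose pair/2: n ≐ n,  Y2 ≐ pair(b, pair(0, 1)).
Delete trivial equation n ≐ n.
Bind Y2 := pair(b, pair(0, 1)); substituting into the one remaining equation that mentions Y2 gives: pair(Q, 1) ≐ pair(pair(0, pair(b, pair(0, 1))), 1).
Decompose pair/2: Q ≐ pair(0, pair(b, pair(0, 1))),  1 ≐ 1.
Bind Q := pair(0, pair(b, pair(0, 1))); substituting into the 2 remaining equations that mention Q gives: f(f(6, Y1), pair(0, n)) ≐ f(f(6, pair(f(0, f(0, f(S, n))), pair(f(0, f(S, n)), pair(0, pair(b, pair(0, 1)))))), pair(0, n)),  f(f(b, 6), f(6, pair(0, pair(b, pair(0, 1))))) ≐ f(f(b, b), f(6, S)).
Delete trivial equation 1 ≐ 1.
Decompose f/2: f(6, Y1) ≐ f(6, pair(f(0, f(0, f(S, n))), pair(f(0, f(S, n)), pair(0, pair(b, pair(0, 1)))))),  pair(0, n) ≐ pair(0, n).
Decompose f/2: 6 ≐ 6,  Y1 ≐ pair(f(0, f(0, f(S, n))), pair(f(0, f(S, n)), pair(0, pair(b, pair(0, 1))))).
Delete trivial equation 6 ≐ 6.
Bind Y1 := pair(f(0, f(0, f(S, n))), pair(f(0, f(S, n)), pair(0, pair(b, pair(0, 1))))); no other remaining equation mentions Y1.
Delete trivial equation pair(0, n) ≐ pair(0, n).
Decompose f/2: f(b, 6) ≐ f(b, b),  f(6, pair(0, pair(b, pair(0, 1)))) ≐ f(6, S).
Decompose f/2: b ≐ b,  6 ≐ b.
Delete trivial equation b ≐ b.
Clash: constants 6 and b differ; no unifier exists.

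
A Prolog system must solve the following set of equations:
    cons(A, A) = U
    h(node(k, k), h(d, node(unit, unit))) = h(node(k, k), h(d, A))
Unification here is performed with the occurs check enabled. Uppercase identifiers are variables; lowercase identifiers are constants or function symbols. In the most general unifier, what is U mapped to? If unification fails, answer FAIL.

cons(node(unit, unit), node(unit, unit))

Bind U := cons(A, A); no other remaining equation mentions U.
Decompose h/2: node(k, k) = node(k, k),  h(d, node(unit, unit)) = h(d, A).
Delete trivial equation node(k, k) = node(k, k).
Decompose h/2: d = d,  node(unit, unit) = A.
Delete trivial equation d = d.
Bind A := node(unit, unit). Substituting into the earlier binding gives U := cons(node(unit, unit), node(unit, unit)).
MGU = { U -> cons(node(unit, unit), node(unit, unit)), A -> node(unit, unit) }, so U -> cons(node(unit, unit), node(unit, unit)).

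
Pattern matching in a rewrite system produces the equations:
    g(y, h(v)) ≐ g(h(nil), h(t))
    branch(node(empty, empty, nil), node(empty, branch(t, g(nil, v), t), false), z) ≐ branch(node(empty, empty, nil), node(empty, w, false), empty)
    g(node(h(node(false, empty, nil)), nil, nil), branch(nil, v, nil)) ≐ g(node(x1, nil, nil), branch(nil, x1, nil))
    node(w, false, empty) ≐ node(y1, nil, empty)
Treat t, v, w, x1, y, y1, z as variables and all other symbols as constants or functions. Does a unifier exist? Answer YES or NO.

Decompose g/2: y ≐ h(nil),  h(v) ≐ h(t).
Bind y := h(nil); no other remaining equation mentions y.
Decompose h/1: v ≐ t.
Bind v := t; substituting into the 2 remaining equations that mention v gives: branch(node(empty, empty, nil), node(empty, branch(t, g(nil, t), t), false), z) ≐ branch(node(empty, empty, nil), node(empty, w, false), empty),  g(node(h(node(false, empty, nil)), nil, nil), branch(nil, t, nil)) ≐ g(node(x1, nil, nil), branch(nil, x1, nil)).
Decompose branch/3: node(empty, empty, nil) ≐ node(empty, empty, nil),  node(empty, branch(t, g(nil, t), t), false) ≐ node(empty, w, false),  z ≐ empty.
Delete trivial equation node(empty, empty, nil) ≐ node(empty, empty, nil).
Decompose node/3: empty ≐ empty,  branch(t, g(nil, t), t) ≐ w,  false ≐ false.
Delete trivial equation empty ≐ empty.
Bind w := branch(t, g(nil, t), t); substituting into the one remaining equation that mentions w gives: node(branch(t, g(nil, t), t), false, empty) ≐ node(y1, nil, empty).
Delete trivial equation false ≐ false.
Bind z := empty; no other remaining equation mentions z.
Decompose g/2: node(h(node(false, empty, nil)), nil, nil) ≐ node(x1, nil, nil),  branch(nil, t, nil) ≐ branch(nil, x1, nil).
Decompose node/3: h(node(false, empty, nil)) ≐ x1,  nil ≐ nil,  nil ≐ nil.
Bind x1 := h(node(false, empty, nil)); substituting into the one remaining equation that mentions x1 gives: branch(nil, t, nil) ≐ branch(nil, h(node(false, empty, nil)), nil).
Delete trivial equation nil ≐ nil.
Delete trivial equation nil ≐ nil.
Decompose branch/3: nil ≐ nil,  t ≐ h(node(false, empty, nil)),  nil ≐ nil.
Delete trivial equation nil ≐ nil.
Bind t := h(node(false, empty, nil)); substituting into the one remaining equation that mentions t gives: node(branch(h(node(false, empty, nil)), g(nil, h(node(false, empty, nil))), h(node(false, empty, nil))), false, empty) ≐ node(y1, nil, empty). Substituting into the earlier bindings gives v := h(node(false, empty, nil)), w := branch(h(node(false, empty, nil)), g(nil, h(node(false, empty, nil))), h(node(false, empty, nil))).
Delete trivial equation nil ≐ nil.
Decompose node/3: branch(h(node(false, empty, nil)), g(nil, h(node(false, empty, nil))), h(node(false, empty, nil))) ≐ y1,  false ≐ nil,  empty ≐ empty.
Bind y1 := branch(h(node(false, empty, nil)), g(nil, h(node(false, empty, nil))), h(node(false, empty, nil))); no other remaining equation mentions y1.
Clash: constants false and nil differ; no unifier exists.

NO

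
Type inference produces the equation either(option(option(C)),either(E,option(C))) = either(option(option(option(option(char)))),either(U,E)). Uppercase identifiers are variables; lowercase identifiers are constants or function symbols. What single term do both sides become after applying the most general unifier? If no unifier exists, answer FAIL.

either(option(option(option(option(char)))),either(option(option(option(char))),option(option(option(char)))))

Decompose either/2: option(option(C)) = option(option(option(option(char)))),  either(E,option(C)) = either(U,E).
Decompose option/1: option(C) = option(option(option(char))).
Decompose option/1: C = option(option(char)).
Bind C := option(option(char)); substituting into the remaining equation gives: either(E,option(option(option(char)))) = either(U,E).
Decompose either/2: E = U,  option(option(option(char))) = E.
Bind E := U; substituting into the remaining equation gives: option(option(option(char))) = U.
Bind U := option(option(option(char))). Substituting into the earlier binding gives E := option(option(option(char))).
Applying the MGU to either side gives either(option(option(option(option(char)))),either(option(option(option(char))),option(option(option(char))))).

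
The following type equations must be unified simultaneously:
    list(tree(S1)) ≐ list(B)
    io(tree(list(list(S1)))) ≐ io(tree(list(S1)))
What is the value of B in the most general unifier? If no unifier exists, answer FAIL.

FAIL

Decompose list/1: tree(S1) ≐ B.
Bind B := tree(S1); no other remaining equation mentions B.
Decompose io/1: tree(list(list(S1))) ≐ tree(list(S1)).
Decompose tree/1: list(list(S1)) ≐ list(S1).
Decompose list/1: list(S1) ≐ S1.
Occurs check fails: S1 occurs in list(S1); the equation S1 ≐ list(S1) has no finite solution.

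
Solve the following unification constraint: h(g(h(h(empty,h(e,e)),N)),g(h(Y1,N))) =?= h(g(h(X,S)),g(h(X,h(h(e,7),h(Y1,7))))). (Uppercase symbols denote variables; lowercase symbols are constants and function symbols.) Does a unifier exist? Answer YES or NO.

YES

Decompose h/2: g(h(h(empty,h(e,e)),N)) =?= g(h(X,S)),  g(h(Y1,N)) =?= g(h(X,h(h(e,7),h(Y1,7)))).
Decompose g/1: h(h(empty,h(e,e)),N) =?= h(X,S).
Decompose h/2: h(empty,h(e,e)) =?= X,  N =?= S.
Bind X := h(empty,h(e,e)); substituting into the one remaining equation that mentions X gives: g(h(Y1,N)) =?= g(h(h(empty,h(e,e)),h(h(e,7),h(Y1,7)))).
Bind N := S; substituting into the remaining equation gives: g(h(Y1,S)) =?= g(h(h(empty,h(e,e)),h(h(e,7),h(Y1,7)))).
Decompose g/1: h(Y1,S) =?= h(h(empty,h(e,e)),h(h(e,7),h(Y1,7))).
Decompose h/2: Y1 =?= h(empty,h(e,e)),  S =?= h(h(e,7),h(Y1,7)).
Bind Y1 := h(empty,h(e,e)); substituting into the remaining equation gives: S =?= h(h(e,7),h(h(empty,h(e,e)),7)).
Bind S := h(h(e,7),h(h(empty,h(e,e)),7)). Substituting into the earlier binding gives N := h(h(e,7),h(h(empty,h(e,e)),7)).
No equations remain and no clash or occurs-check failure arose, so a unifier exists.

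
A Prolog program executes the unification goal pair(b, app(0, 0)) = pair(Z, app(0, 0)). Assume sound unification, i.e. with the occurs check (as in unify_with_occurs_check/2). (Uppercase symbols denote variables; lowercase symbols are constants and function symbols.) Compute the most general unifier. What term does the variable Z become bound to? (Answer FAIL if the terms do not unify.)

b

Decompose pair/2: b = Z,  app(0, 0) = app(0, 0).
Bind Z := b; no other remaining equation mentions Z.
Delete trivial equation app(0, 0) = app(0, 0).
MGU = { Z = b }, so Z = b.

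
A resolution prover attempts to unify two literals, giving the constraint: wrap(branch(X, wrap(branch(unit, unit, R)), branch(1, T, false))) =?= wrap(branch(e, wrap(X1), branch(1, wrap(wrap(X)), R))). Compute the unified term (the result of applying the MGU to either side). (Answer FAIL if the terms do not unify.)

wrap(branch(e, wrap(branch(unit, unit, false)), branch(1, wrap(wrap(e)), false)))

Decompose wrap/1: branch(X, wrap(branch(unit, unit, R)), branch(1, T, false)) =?= branch(e, wrap(X1), branch(1, wrap(wrap(X)), R)).
Decompose branch/3: X =?= e,  wrap(branch(unit, unit, R)) =?= wrap(X1),  branch(1, T, false) =?= branch(1, wrap(wrap(X)), R).
Bind X := e; substituting into the one remaining equation that mentions X gives: branch(1, T, false) =?= branch(1, wrap(wrap(e)), R).
Decompose wrap/1: branch(unit, unit, R) =?= X1.
Bind X1 := branch(unit, unit, R); no other remaining equation mentions X1.
Decompose branch/3: 1 =?= 1,  T =?= wrap(wrap(e)),  false =?= R.
Delete trivial equation 1 =?= 1.
Bind T := wrap(wrap(e)); no other remaining equation mentions T.
Bind R := false. Substituting into the earlier binding gives X1 := branch(unit, unit, false).
Applying the MGU to either side gives wrap(branch(e, wrap(branch(unit, unit, false)), branch(1, wrap(wrap(e)), false))).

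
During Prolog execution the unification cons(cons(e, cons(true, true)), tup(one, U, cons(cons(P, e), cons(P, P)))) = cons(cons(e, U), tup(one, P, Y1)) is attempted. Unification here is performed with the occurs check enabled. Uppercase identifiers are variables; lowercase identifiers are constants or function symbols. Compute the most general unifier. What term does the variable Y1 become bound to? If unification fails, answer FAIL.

cons(cons(cons(true, true), e), cons(cons(true, true), cons(true, true)))

Decompose cons/2: cons(e, cons(true, true)) = cons(e, U),  tup(one, U, cons(cons(P, e), cons(P, P))) = tup(one, P, Y1).
Decompose cons/2: e = e,  cons(true, true) = U.
Delete trivial equation e = e.
Bind U := cons(true, true); substituting into the remaining equation gives: tup(one, cons(true, true), cons(cons(P, e), cons(P, P))) = tup(one, P, Y1).
Decompose tup/3: one = one,  cons(true, true) = P,  cons(cons(P, e), cons(P, P)) = Y1.
Delete trivial equation one = one.
Bind P := cons(true, true); substituting into the remaining equation gives: cons(cons(cons(true, true), e), cons(cons(true, true), cons(true, true))) = Y1.
Bind Y1 := cons(cons(cons(true, true), e), cons(cons(true, true), cons(true, true))).
MGU = { U -> cons(true, true), P -> cons(true, true), Y1 -> cons(cons(cons(true, true), e), cons(cons(true, true), cons(true, true))) }, so Y1 -> cons(cons(cons(true, true), e), cons(cons(true, true), cons(true, true))).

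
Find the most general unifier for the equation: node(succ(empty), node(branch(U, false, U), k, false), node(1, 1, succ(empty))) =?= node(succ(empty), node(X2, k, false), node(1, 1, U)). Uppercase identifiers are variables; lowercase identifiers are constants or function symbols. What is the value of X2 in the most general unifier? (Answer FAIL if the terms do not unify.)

Decompose node/3: succ(empty) =?= succ(empty),  node(branch(U, false, U), k, false) =?= node(X2, k, false),  node(1, 1, succ(empty)) =?= node(1, 1, U).
Delete trivial equation succ(empty) =?= succ(empty).
Decompose node/3: branch(U, false, U) =?= X2,  k =?= k,  false =?= false.
Bind X2 := branch(U, false, U); no other remaining equation mentions X2.
Delete trivial equation k =?= k.
Delete trivial equation false =?= false.
Decompose node/3: 1 =?= 1,  1 =?= 1,  succ(empty) =?= U.
Delete trivial equation 1 =?= 1.
Delete trivial equation 1 =?= 1.
Bind U := succ(empty). Substituting into the earlier binding gives X2 := branch(succ(empty), false, succ(empty)).
MGU = { X2 -> branch(succ(empty), false, succ(empty)), U -> succ(empty) }, so X2 -> branch(succ(empty), false, succ(empty)).

branch(succ(empty), false, succ(empty))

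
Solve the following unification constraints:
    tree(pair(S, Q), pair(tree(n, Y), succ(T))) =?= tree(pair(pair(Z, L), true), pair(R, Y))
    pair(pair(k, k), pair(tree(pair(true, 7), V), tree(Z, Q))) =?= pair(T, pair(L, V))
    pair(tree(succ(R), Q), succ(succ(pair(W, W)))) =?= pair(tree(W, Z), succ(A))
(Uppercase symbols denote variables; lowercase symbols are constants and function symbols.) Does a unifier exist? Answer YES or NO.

Decompose tree/2: pair(S, Q) =?= pair(pair(Z, L), true),  pair(tree(n, Y), succ(T)) =?= pair(R, Y).
Decompose pair/2: S =?= pair(Z, L),  Q =?= true.
Bind S := pair(Z, L); no other remaining equation mentions S.
Bind Q := true; substituting into the 2 remaining equations that mention Q gives: pair(pair(k, k), pair(tree(pair(true, 7), V), tree(Z, true))) =?= pair(T, pair(L, V)),  pair(tree(succ(R), true), succ(succ(pair(W, W)))) =?= pair(tree(W, Z), succ(A)).
Decompose pair/2: tree(n, Y) =?= R,  succ(T) =?= Y.
Bind R := tree(n, Y); substituting into the one remaining equation that mentions R gives: pair(tree(succ(tree(n, Y)), true), succ(succ(pair(W, W)))) =?= pair(tree(W, Z), succ(A)).
Bind Y := succ(T); substituting into the one remaining equation that mentions Y gives: pair(tree(succ(tree(n, succ(T))), true), succ(succ(pair(W, W)))) =?= pair(tree(W, Z), succ(A)). Substituting into the earlier binding gives R := tree(n, succ(T)).
Decompose pair/2: pair(k, k) =?= T,  pair(tree(pair(true, 7), V), tree(Z, true)) =?= pair(L, V).
Bind T := pair(k, k); substituting into the one remaining equation that mentions T gives: pair(tree(succ(tree(n, succ(pair(k, k)))), true), succ(succ(pair(W, W)))) =?= pair(tree(W, Z), succ(A)). Substituting into the earlier bindings gives R := tree(n, succ(pair(k, k))), Y := succ(pair(k, k)).
Decompose pair/2: tree(pair(true, 7), V) =?= L,  tree(Z, true) =?= V.
Bind L := tree(pair(true, 7), V); no other remaining equation mentions L. Substituting into the earlier binding gives S := pair(Z, tree(pair(true, 7), V)).
Bind V := tree(Z, true); no other remaining equation mentions V. Substituting into the earlier bindings gives S := pair(Z, tree(pair(true, 7), tree(Z, true))), L := tree(pair(true, 7), tree(Z, true)).
Decompose pair/2: tree(succ(tree(n, succ(pair(k, k)))), true) =?= tree(W, Z),  succ(succ(pair(W, W))) =?= succ(A).
Decompose tree/2: succ(tree(n, succ(pair(k, k)))) =?= W,  true =?= Z.
Bind W := succ(tree(n, succ(pair(k, k)))); substituting into the one remaining equation that mentions W gives: succ(succ(pair(succ(tree(n, succ(pair(k, k)))), succ(tree(n, succ(pair(k, k))))))) =?= succ(A).
Bind Z := true; no other remaining equation mentions Z. Substituting into the earlier bindings gives S := pair(true, tree(pair(true, 7), tree(true, true))), L := tree(pair(true, 7), tree(true, true)), V := tree(true, true).
Decompose succ/1: succ(pair(succ(tree(n, succ(pair(k, k)))), succ(tree(n, succ(pair(k, k)))))) =?= A.
Bind A := succ(pair(succ(tree(n, succ(pair(k, k)))), succ(tree(n, succ(pair(k, k)))))).
No equations remain and no clash or occurs-check failure arose, so a unifier exists.

YES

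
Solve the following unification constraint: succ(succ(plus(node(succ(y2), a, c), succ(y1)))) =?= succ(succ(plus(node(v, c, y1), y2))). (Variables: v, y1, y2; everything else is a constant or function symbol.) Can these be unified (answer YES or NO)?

Decompose succ/1: succ(plus(node(succ(y2), a, c), succ(y1))) =?= succ(plus(node(v, c, y1), y2)).
Decompose succ/1: plus(node(succ(y2), a, c), succ(y1)) =?= plus(node(v, c, y1), y2).
Decompose plus/2: node(succ(y2), a, c) =?= node(v, c, y1),  succ(y1) =?= y2.
Decompose node/3: succ(y2) =?= v,  a =?= c,  c =?= y1.
Bind v := succ(y2); no other remaining equation mentions v.
Clash: constants a and c differ; no unifier exists.

NO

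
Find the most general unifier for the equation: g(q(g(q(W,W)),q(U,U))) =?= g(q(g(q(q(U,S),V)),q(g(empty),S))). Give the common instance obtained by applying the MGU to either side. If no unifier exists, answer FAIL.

g(q(g(q(q(g(empty),g(empty)),q(g(empty),g(empty)))),q(g(empty),g(empty))))

Decompose g/1: q(g(q(W,W)),q(U,U)) =?= q(g(q(q(U,S),V)),q(g(empty),S)).
Decompose q/2: g(q(W,W)) =?= g(q(q(U,S),V)),  q(U,U) =?= q(g(empty),S).
Decompose g/1: q(W,W) =?= q(q(U,S),V).
Decompose q/2: W =?= q(U,S),  W =?= V.
Bind W := q(U,S); substituting into the one remaining equation that mentions W gives: q(U,S) =?= V.
Bind V := q(U,S); no other remaining equation mentions V.
Decompose q/2: U =?= g(empty),  U =?= S.
Bind U := g(empty); substituting into the remaining equation gives: g(empty) =?= S. Substituting into the earlier bindings gives W := q(g(empty),S), V := q(g(empty),S).
Bind S := g(empty). Substituting into the earlier bindings gives W := q(g(empty),g(empty)), V := q(g(empty),g(empty)).
Applying the MGU to either side gives g(q(g(q(q(g(empty),g(empty)),q(g(empty),g(empty)))),q(g(empty),g(empty)))).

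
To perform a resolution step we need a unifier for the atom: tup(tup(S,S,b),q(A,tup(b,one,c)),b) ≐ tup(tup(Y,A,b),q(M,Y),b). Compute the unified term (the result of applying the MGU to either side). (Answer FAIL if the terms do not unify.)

Decompose tup/3: tup(S,S,b) ≐ tup(Y,A,b),  q(A,tup(b,one,c)) ≐ q(M,Y),  b ≐ b.
Decompose tup/3: S ≐ Y,  S ≐ A,  b ≐ b.
Bind S := Y; substituting into the one remaining equation that mentions S gives: Y ≐ A.
Bind Y := A; substituting into the one remaining equation that mentions Y gives: q(A,tup(b,one,c)) ≐ q(M,A). Substituting into the earlier binding gives S := A.
Delete trivial equation b ≐ b.
Decompose q/2: A ≐ M,  tup(b,one,c) ≐ A.
Bind A := M; substituting into the one remaining equation that mentions A gives: tup(b,one,c) ≐ M. Substituting into the earlier bindings gives S := M, Y := M.
Bind M := tup(b,one,c); no other remaining equation mentions M. Substituting into the earlier bindings gives S := tup(b,one,c), Y := tup(b,one,c), A := tup(b,one,c).
Delete trivial equation b ≐ b.
Applying the MGU to either side gives tup(tup(tup(b,one,c),tup(b,one,c),b),q(tup(b,one,c),tup(b,one,c)),b).

tup(tup(tup(b,one,c),tup(b,one,c),b),q(tup(b,one,c),tup(b,one,c)),b)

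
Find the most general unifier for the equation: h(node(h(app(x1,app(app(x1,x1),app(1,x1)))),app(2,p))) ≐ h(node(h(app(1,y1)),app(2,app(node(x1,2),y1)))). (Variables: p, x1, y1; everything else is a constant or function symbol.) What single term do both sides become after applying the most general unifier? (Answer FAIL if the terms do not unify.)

Decompose h/1: node(h(app(x1,app(app(x1,x1),app(1,x1)))),app(2,p)) ≐ node(h(app(1,y1)),app(2,app(node(x1,2),y1))).
Decompose node/2: h(app(x1,app(app(x1,x1),app(1,x1)))) ≐ h(app(1,y1)),  app(2,p) ≐ app(2,app(node(x1,2),y1)).
Decompose h/1: app(x1,app(app(x1,x1),app(1,x1))) ≐ app(1,y1).
Decompose app/2: x1 ≐ 1,  app(app(x1,x1),app(1,x1)) ≐ y1.
Bind x1 := 1; substituting into the remaining equations gives: app(app(1,1),app(1,1)) ≐ y1,  app(2,p) ≐ app(2,app(node(1,2),y1)).
Bind y1 := app(app(1,1),app(1,1)); substituting into the remaining equation gives: app(2,p) ≐ app(2,app(node(1,2),app(app(1,1),app(1,1)))).
Decompose app/2: 2 ≐ 2,  p ≐ app(node(1,2),app(app(1,1),app(1,1))).
Delete trivial equation 2 ≐ 2.
Bind p := app(node(1,2),app(app(1,1),app(1,1))).
Applying the MGU to either side gives h(node(h(app(1,app(app(1,1),app(1,1)))),app(2,app(node(1,2),app(app(1,1),app(1,1)))))).

h(node(h(app(1,app(app(1,1),app(1,1)))),app(2,app(node(1,2),app(app(1,1),app(1,1))))))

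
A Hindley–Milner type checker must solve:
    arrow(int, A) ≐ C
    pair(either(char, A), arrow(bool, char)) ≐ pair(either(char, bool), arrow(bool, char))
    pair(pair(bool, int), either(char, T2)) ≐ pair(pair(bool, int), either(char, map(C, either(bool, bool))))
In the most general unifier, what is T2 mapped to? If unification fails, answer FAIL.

Bind C := arrow(int, A); substituting into the one remaining equation that mentions C gives: pair(pair(bool, int), either(char, T2)) ≐ pair(pair(bool, int), either(char, map(arrow(int, A), either(bool, bool)))).
Decompose pair/2: either(char, A) ≐ either(char, bool),  arrow(bool, char) ≐ arrow(bool, char).
Decompose either/2: char ≐ char,  A ≐ bool.
Delete trivial equation char ≐ char.
Bind A := bool; substituting into the one remaining equation that mentions A gives: pair(pair(bool, int), either(char, T2)) ≐ pair(pair(bool, int), either(char, map(arrow(int, bool), either(bool, bool)))). Substituting into the earlier binding gives C := arrow(int, bool).
Delete trivial equation arrow(bool, char) ≐ arrow(bool, char).
Decompose pair/2: pair(bool, int) ≐ pair(bool, int),  either(char, T2) ≐ either(char, map(arrow(int, bool), either(bool, bool))).
Delete trivial equation pair(bool, int) ≐ pair(bool, int).
Decompose either/2: char ≐ char,  T2 ≐ map(arrow(int, bool), either(bool, bool)).
Delete trivial equation char ≐ char.
Bind T2 := map(arrow(int, bool), either(bool, bool)).
MGU = { C -> arrow(int, bool), A -> bool, T2 -> map(arrow(int, bool), either(bool, bool)) }, so T2 -> map(arrow(int, bool), either(bool, bool)).

map(arrow(int, bool), either(bool, bool))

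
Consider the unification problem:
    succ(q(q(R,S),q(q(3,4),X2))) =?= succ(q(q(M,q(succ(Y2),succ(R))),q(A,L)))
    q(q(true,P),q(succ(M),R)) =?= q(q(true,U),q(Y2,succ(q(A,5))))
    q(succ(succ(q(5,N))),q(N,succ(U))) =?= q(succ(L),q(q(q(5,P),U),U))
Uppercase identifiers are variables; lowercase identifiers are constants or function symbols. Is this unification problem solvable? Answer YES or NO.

NO

Decompose succ/1: q(q(R,S),q(q(3,4),X2)) =?= q(q(M,q(succ(Y2),succ(R))),q(A,L)).
Decompose q/2: q(R,S) =?= q(M,q(succ(Y2),succ(R))),  q(q(3,4),X2) =?= q(A,L).
Decompose q/2: R =?= M,  S =?= q(succ(Y2),succ(R)).
Bind R := M; substituting into the 2 remaining equations that mention R gives: S =?= q(succ(Y2),succ(M)),  q(q(true,P),q(succ(M),M)) =?= q(q(true,U),q(Y2,succ(q(A,5)))).
Bind S := q(succ(Y2),succ(M)); no other remaining equation mentions S.
Decompose q/2: q(3,4) =?= A,  X2 =?= L.
Bind A := q(3,4); substituting into the one remaining equation that mentions A gives: q(q(true,P),q(succ(M),M)) =?= q(q(true,U),q(Y2,succ(q(q(3,4),5)))).
Bind X2 := L; no other remaining equation mentions X2.
Decompose q/2: q(true,P) =?= q(true,U),  q(succ(M),M) =?= q(Y2,succ(q(q(3,4),5))).
Decompose q/2: true =?= true,  P =?= U.
Delete trivial equation true =?= true.
Bind P := U; substituting into the one remaining equation that mentions P gives: q(succ(succ(q(5,N))),q(N,succ(U))) =?= q(succ(L),q(q(q(5,U),U),U)).
Decompose q/2: succ(M) =?= Y2,  M =?= succ(q(q(3,4),5)).
Bind Y2 := succ(M); no other remaining equation mentions Y2. Substituting into the earlier binding gives S := q(succ(succ(M)),succ(M)).
Bind M := succ(q(q(3,4),5)); no other remaining equation mentions M. Substituting into the earlier bindings gives R := succ(q(q(3,4),5)), S := q(succ(succ(succ(q(q(3,4),5)))),succ(succ(q(q(3,4),5)))), Y2 := succ(succ(q(q(3,4),5))).
Decompose q/2: succ(succ(q(5,N))) =?= succ(L),  q(N,succ(U)) =?= q(q(q(5,U),U),U).
Decompose succ/1: succ(q(5,N)) =?= L.
Bind L := succ(q(5,N)); no other remaining equation mentions L. Substituting into the earlier binding gives X2 := succ(q(5,N)).
Decompose q/2: N =?= q(q(5,U),U),  succ(U) =?= U.
Bind N := q(q(5,U),U); no other remaining equation mentions N. Substituting into the earlier bindings gives X2 := succ(q(5,q(q(5,U),U))), L := succ(q(5,q(q(5,U),U))).
Occurs check fails: U occurs in succ(U); the equation U =?= succ(U) has no finite solution.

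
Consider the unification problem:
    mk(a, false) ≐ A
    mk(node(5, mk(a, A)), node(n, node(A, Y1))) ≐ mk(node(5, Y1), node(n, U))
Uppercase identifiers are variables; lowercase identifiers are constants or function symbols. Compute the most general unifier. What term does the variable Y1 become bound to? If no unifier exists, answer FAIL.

mk(a, mk(a, false))

Bind A := mk(a, false); substituting into the remaining equation gives: mk(node(5, mk(a, mk(a, false))), node(n, node(mk(a, false), Y1))) ≐ mk(node(5, Y1), node(n, U)).
Decompose mk/2: node(5, mk(a, mk(a, false))) ≐ node(5, Y1),  node(n, node(mk(a, false), Y1)) ≐ node(n, U).
Decompose node/2: 5 ≐ 5,  mk(a, mk(a, false)) ≐ Y1.
Delete trivial equation 5 ≐ 5.
Bind Y1 := mk(a, mk(a, false)); substituting into the remaining equation gives: node(n, node(mk(a, false), mk(a, mk(a, false)))) ≐ node(n, U).
Decompose node/2: n ≐ n,  node(mk(a, false), mk(a, mk(a, false))) ≐ U.
Delete trivial equation n ≐ n.
Bind U := node(mk(a, false), mk(a, mk(a, false))).
MGU = { A ↦ mk(a, false), Y1 ↦ mk(a, mk(a, false)), U ↦ node(mk(a, false), mk(a, mk(a, false))) }, so Y1 ↦ mk(a, mk(a, false)).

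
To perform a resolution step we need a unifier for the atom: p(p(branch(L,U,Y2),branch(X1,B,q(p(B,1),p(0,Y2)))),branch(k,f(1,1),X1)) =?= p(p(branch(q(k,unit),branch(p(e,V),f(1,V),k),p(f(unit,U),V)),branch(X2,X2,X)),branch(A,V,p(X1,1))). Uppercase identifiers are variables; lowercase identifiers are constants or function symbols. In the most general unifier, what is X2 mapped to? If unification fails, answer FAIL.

Decompose p/2: p(branch(L,U,Y2),branch(X1,B,q(p(B,1),p(0,Y2)))) =?= p(branch(q(k,unit),branch(p(e,V),f(1,V),k),p(f(unit,U),V)),branch(X2,X2,X)),  branch(k,f(1,1),X1) =?= branch(A,V,p(X1,1)).
Decompose p/2: branch(L,U,Y2) =?= branch(q(k,unit),branch(p(e,V),f(1,V),k),p(f(unit,U),V)),  branch(X1,B,q(p(B,1),p(0,Y2))) =?= branch(X2,X2,X).
Decompose branch/3: L =?= q(k,unit),  U =?= branch(p(e,V),f(1,V),k),  Y2 =?= p(f(unit,U),V).
Bind L := q(k,unit); no other remaining equation mentions L.
Bind U := branch(p(e,V),f(1,V),k); substituting into the one remaining equation that mentions U gives: Y2 =?= p(f(unit,branch(p(e,V),f(1,V),k)),V).
Bind Y2 := p(f(unit,branch(p(e,V),f(1,V),k)),V); substituting into the one remaining equation that mentions Y2 gives: branch(X1,B,q(p(B,1),p(0,p(f(unit,branch(p(e,V),f(1,V),k)),V)))) =?= branch(X2,X2,X).
Decompose branch/3: X1 =?= X2,  B =?= X2,  q(p(B,1),p(0,p(f(unit,branch(p(e,V),f(1,V),k)),V))) =?= X.
Bind X1 := X2; substituting into the one remaining equation that mentions X1 gives: branch(k,f(1,1),X2) =?= branch(A,V,p(X2,1)).
Bind B := X2; substituting into the one remaining equation that mentions B gives: q(p(X2,1),p(0,p(f(unit,branch(p(e,V),f(1,V),k)),V))) =?= X.
Bind X := q(p(X2,1),p(0,p(f(unit,branch(p(e,V),f(1,V),k)),V))); no other remaining equation mentions X.
Decompose branch/3: k =?= A,  f(1,1) =?= V,  X2 =?= p(X2,1).
Bind A := k; no other remaining equation mentions A.
Bind V := f(1,1); no other remaining equation mentions V. Substituting into the earlier bindings gives U := branch(p(e,f(1,1)),f(1,f(1,1)),k), Y2 := p(f(unit,branch(p(e,f(1,1)),f(1,f(1,1)),k)),f(1,1)), X := q(p(X2,1),p(0,p(f(unit,branch(p(e,f(1,1)),f(1,f(1,1)),k)),f(1,1)))).
Occurs check fails: X2 occurs in p(X2,1); the equation X2 =?= p(X2,1) has no finite solution.

FAIL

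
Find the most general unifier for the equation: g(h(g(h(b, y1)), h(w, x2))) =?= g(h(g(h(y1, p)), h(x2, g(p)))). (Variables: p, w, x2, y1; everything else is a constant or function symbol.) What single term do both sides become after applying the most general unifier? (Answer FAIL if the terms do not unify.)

Decompose g/1: h(g(h(b, y1)), h(w, x2)) =?= h(g(h(y1, p)), h(x2, g(p))).
Decompose h/2: g(h(b, y1)) =?= g(h(y1, p)),  h(w, x2) =?= h(x2, g(p)).
Decompose g/1: h(b, y1) =?= h(y1, p).
Decompose h/2: b =?= y1,  y1 =?= p.
Bind y1 := b; substituting into the one remaining equation that mentions y1 gives: b =?= p.
Bind p := b; substituting into the remaining equation gives: h(w, x2) =?= h(x2, g(b)).
Decompose h/2: w =?= x2,  x2 =?= g(b).
Bind w := x2; no other remaining equation mentions w.
Bind x2 := g(b). Substituting into the earlier binding gives w := g(b).
Applying the MGU to either side gives g(h(g(h(b, b)), h(g(b), g(b)))).

g(h(g(h(b, b)), h(g(b), g(b))))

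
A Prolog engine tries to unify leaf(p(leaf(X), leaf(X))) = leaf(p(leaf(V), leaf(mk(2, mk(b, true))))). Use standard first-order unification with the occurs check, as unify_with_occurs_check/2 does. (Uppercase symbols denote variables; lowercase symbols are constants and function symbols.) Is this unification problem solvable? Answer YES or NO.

Decompose leaf/1: p(leaf(X), leaf(X)) = p(leaf(V), leaf(mk(2, mk(b, true)))).
Decompose p/2: leaf(X) = leaf(V),  leaf(X) = leaf(mk(2, mk(b, true))).
Decompose leaf/1: X = V.
Bind X := V; substituting into the remaining equation gives: leaf(V) = leaf(mk(2, mk(b, true))).
Decompose leaf/1: V = mk(2, mk(b, true)).
Bind V := mk(2, mk(b, true)). Substituting into the earlier binding gives X := mk(2, mk(b, true)).
No equations remain and no clash or occurs-check failure arose, so a unifier exists.

YES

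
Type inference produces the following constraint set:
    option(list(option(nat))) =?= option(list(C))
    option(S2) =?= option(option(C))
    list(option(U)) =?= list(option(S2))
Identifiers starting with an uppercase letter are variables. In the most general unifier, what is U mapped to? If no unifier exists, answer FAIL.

option(option(nat))

Decompose option/1: list(option(nat)) =?= list(C).
Decompose list/1: option(nat) =?= C.
Bind C := option(nat); substituting into the one remaining equation that mentions C gives: option(S2) =?= option(option(option(nat))).
Decompose option/1: S2 =?= option(option(nat)).
Bind S2 := option(option(nat)); substituting into the remaining equation gives: list(option(U)) =?= list(option(option(option(nat)))).
Decompose list/1: option(U) =?= option(option(option(nat))).
Decompose option/1: U =?= option(option(nat)).
Bind U := option(option(nat)).
MGU = { C := option(nat), S2 := option(option(nat)), U := option(option(nat)) }, so U := option(option(nat)).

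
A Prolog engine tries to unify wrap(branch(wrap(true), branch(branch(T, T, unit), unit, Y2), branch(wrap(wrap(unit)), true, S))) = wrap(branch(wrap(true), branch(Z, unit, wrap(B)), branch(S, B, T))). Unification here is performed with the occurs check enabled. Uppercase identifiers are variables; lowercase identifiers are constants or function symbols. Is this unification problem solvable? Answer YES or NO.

Decompose wrap/1: branch(wrap(true), branch(branch(T, T, unit), unit, Y2), branch(wrap(wrap(unit)), true, S)) = branch(wrap(true), branch(Z, unit, wrap(B)), branch(S, B, T)).
Decompose branch/3: wrap(true) = wrap(true),  branch(branch(T, T, unit), unit, Y2) = branch(Z, unit, wrap(B)),  branch(wrap(wrap(unit)), true, S) = branch(S, B, T).
Delete trivial equation wrap(true) = wrap(true).
Decompose branch/3: branch(T, T, unit) = Z,  unit = unit,  Y2 = wrap(B).
Bind Z := branch(T, T, unit); no other remaining equation mentions Z.
Delete trivial equation unit = unit.
Bind Y2 := wrap(B); no other remaining equation mentions Y2.
Decompose branch/3: wrap(wrap(unit)) = S,  true = B,  S = T.
Bind S := wrap(wrap(unit)); substituting into the one remaining equation that mentions S gives: wrap(wrap(unit)) = T.
Bind B := true; no other remaining equation mentions B. Substituting into the earlier binding gives Y2 := wrap(true).
Bind T := wrap(wrap(unit)). Substituting into the earlier binding gives Z := branch(wrap(wrap(unit)), wrap(wrap(unit)), unit).
No equations remain and no clash or occurs-check failure arose, so a unifier exists.

YES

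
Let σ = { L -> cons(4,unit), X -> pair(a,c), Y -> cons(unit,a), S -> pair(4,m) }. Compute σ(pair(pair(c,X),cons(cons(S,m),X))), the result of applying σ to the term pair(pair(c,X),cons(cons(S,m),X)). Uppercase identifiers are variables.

pair(pair(c,pair(a,c)),cons(cons(pair(4,m),m),pair(a,c)))

Replace each occurrence of X with pair(a,c).
Replace each occurrence of S with pair(4,m).
Result: pair(pair(c,pair(a,c)),cons(cons(pair(4,m),m),pair(a,c))).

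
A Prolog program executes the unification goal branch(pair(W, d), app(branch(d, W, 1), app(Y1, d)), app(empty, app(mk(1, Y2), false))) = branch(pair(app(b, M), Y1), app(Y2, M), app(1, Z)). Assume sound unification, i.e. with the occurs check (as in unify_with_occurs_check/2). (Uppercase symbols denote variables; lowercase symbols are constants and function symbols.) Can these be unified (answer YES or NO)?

NO

Decompose branch/3: pair(W, d) = pair(app(b, M), Y1),  app(branch(d, W, 1), app(Y1, d)) = app(Y2, M),  app(empty, app(mk(1, Y2), false)) = app(1, Z).
Decompose pair/2: W = app(b, M),  d = Y1.
Bind W := app(b, M); substituting into the one remaining equation that mentions W gives: app(branch(d, app(b, M), 1), app(Y1, d)) = app(Y2, M).
Bind Y1 := d; substituting into the one remaining equation that mentions Y1 gives: app(branch(d, app(b, M), 1), app(d, d)) = app(Y2, M).
Decompose app/2: branch(d, app(b, M), 1) = Y2,  app(d, d) = M.
Bind Y2 := branch(d, app(b, M), 1); substituting into the one remaining equation that mentions Y2 gives: app(empty, app(mk(1, branch(d, app(b, M), 1)), false)) = app(1, Z).
Bind M := app(d, d); substituting into the remaining equation gives: app(empty, app(mk(1, branch(d, app(b, app(d, d)), 1)), false)) = app(1, Z). Substituting into the earlier bindings gives W := app(b, app(d, d)), Y2 := branch(d, app(b, app(d, d)), 1).
Decompose app/2: empty = 1,  app(mk(1, branch(d, app(b, app(d, d)), 1)), false) = Z.
Clash: constants empty and 1 differ; no unifier exists.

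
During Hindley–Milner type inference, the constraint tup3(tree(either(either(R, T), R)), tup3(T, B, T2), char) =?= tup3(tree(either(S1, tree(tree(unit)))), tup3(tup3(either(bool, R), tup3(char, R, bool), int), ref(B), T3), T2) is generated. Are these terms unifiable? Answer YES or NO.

Decompose tup3/3: tree(either(either(R, T), R)) =?= tree(either(S1, tree(tree(unit)))),  tup3(T, B, T2) =?= tup3(tup3(either(bool, R), tup3(char, R, bool), int), ref(B), T3),  char =?= T2.
Decompose tree/1: either(either(R, T), R) =?= either(S1, tree(tree(unit))).
Decompose either/2: either(R, T) =?= S1,  R =?= tree(tree(unit)).
Bind S1 := either(R, T); no other remaining equation mentions S1.
Bind R := tree(tree(unit)); substituting into the one remaining equation that mentions R gives: tup3(T, B, T2) =?= tup3(tup3(either(bool, tree(tree(unit))), tup3(char, tree(tree(unit)), bool), int), ref(B), T3). Substituting into the earlier binding gives S1 := either(tree(tree(unit)), T).
Decompose tup3/3: T =?= tup3(either(bool, tree(tree(unit))), tup3(char, tree(tree(unit)), bool), int),  B =?= ref(B),  T2 =?= T3.
Bind T := tup3(either(bool, tree(tree(unit))), tup3(char, tree(tree(unit)), bool), int); no other remaining equation mentions T. Substituting into the earlier binding gives S1 := either(tree(tree(unit)), tup3(either(bool, tree(tree(unit))), tup3(char, tree(tree(unit)), bool), int)).
Occurs check fails: B occurs in ref(B); the equation B =?= ref(B) has no finite solution.

NO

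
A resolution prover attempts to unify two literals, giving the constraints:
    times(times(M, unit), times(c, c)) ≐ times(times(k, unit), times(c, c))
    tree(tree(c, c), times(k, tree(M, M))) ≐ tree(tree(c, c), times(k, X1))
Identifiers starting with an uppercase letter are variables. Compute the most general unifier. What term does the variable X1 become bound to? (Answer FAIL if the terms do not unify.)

Decompose times/2: times(M, unit) ≐ times(k, unit),  times(c, c) ≐ times(c, c).
Decompose times/2: M ≐ k,  unit ≐ unit.
Bind M := k; substituting into the one remaining equation that mentions M gives: tree(tree(c, c), times(k, tree(k, k))) ≐ tree(tree(c, c), times(k, X1)).
Delete trivial equation unit ≐ unit.
Delete trivial equation times(c, c) ≐ times(c, c).
Decompose tree/2: tree(c, c) ≐ tree(c, c),  times(k, tree(k, k)) ≐ times(k, X1).
Delete trivial equation tree(c, c) ≐ tree(c, c).
Decompose times/2: k ≐ k,  tree(k, k) ≐ X1.
Delete trivial equation k ≐ k.
Bind X1 := tree(k, k).
MGU = { M ↦ k, X1 ↦ tree(k, k) }, so X1 ↦ tree(k, k).

tree(k, k)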